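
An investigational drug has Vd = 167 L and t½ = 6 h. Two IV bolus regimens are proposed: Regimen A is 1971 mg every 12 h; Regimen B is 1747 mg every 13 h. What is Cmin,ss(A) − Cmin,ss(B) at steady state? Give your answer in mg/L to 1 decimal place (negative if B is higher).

Regimen A: f = (1/2)^(12/6) ≈ 0.2500; Cmin,ss = (1971/167)·f/(1−f) ≈ 3.934 mg/L.
Regimen B: f = (1/2)^(13/6) ≈ 0.2227; Cmin,ss = (1747/167)·f/(1−f) ≈ 2.997 mg/L.
Difference ≈ 3.934 − 2.997 ≈ 0.937 mg/L.

0.9 mg/L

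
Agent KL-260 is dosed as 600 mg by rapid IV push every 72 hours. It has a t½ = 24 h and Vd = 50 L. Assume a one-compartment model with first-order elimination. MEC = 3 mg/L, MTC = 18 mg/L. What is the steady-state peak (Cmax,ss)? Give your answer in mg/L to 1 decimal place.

τ = 72 h = 3 half-lives, so f = (1/2)^3 = 0.125.
Accumulation ratio R = 1/(1 − f) = 1/0.875 = 8/7.
Single-dose peak C₀ = D/Vd = 600/50 = 12 mg/L.
Steady-state peak Cmax,ss = C₀·R = 12 × 8/7 ≈ 13.714 mg/L.
Peak 13.7 mg/L vs MTC 18 mg/L: below toxic threshold.

13.7 mg/L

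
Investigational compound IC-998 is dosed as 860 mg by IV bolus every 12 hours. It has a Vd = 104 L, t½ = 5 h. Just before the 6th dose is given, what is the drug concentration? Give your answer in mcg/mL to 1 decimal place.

f = (1/2)^(τ/t½) = (1/2)^(12/5) ≈ 0.1895.
C₀ = D/Vd = 860/104 ≈ 8.269 mcg/mL.
Before the 6th dose, 5 doses have been given. Superposition: Cmin = C₀·(f + f² + … + f^5).
≈ 8.269 × (0.1895 + 0.0359 + 0.0068 + 0.0013 + 0.0002) ≈ 8.269 × 0.2337 ≈ 1.932 mcg/mL.

1.9 mcg/mL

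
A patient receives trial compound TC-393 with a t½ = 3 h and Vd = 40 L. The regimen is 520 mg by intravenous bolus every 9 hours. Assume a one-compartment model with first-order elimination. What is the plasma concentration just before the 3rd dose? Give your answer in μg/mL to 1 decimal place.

1.8 μg/mL

f = (1/2)^(τ/t½) = (1/2)^(9/3) ≈ 0.1250.
C₀ = D/Vd = 520/40 ≈ 13.000 μg/mL.
Before the 3rd dose, 2 doses have been given. Superposition: Cmin = C₀·(f + f²).
≈ 13.000 × (0.1250 + 0.0156) ≈ 13.000 × 0.1406 ≈ 1.828 μg/mL.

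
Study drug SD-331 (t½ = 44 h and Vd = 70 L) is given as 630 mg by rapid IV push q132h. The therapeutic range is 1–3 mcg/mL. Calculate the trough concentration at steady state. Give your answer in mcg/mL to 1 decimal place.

1.3 mcg/mL

The dosing interval is 3 half-lives, so f = 2^(−3) = 0.125.
Accumulation ratio R = 1/(1 − f) = 1/0.875 = 8/7.
Single-dose peak C₀ = D/Vd = 630/70 = 9 mcg/mL.
Steady-state peak Cmax,ss = C₀·R = 9 × 8/7 ≈ 10.286 mcg/mL.
Steady-state trough Cmin,ss = Cmax,ss·f ≈ 10.286 × 0.125 ≈ 1.286 mcg/mL.
Trough 1.3 mcg/mL vs MEC 1 mcg/mL: adequate.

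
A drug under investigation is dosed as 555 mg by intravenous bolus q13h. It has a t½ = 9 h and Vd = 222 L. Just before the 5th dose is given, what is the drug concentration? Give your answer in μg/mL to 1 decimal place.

f = (1/2)^(τ/t½) = (1/2)^(13/9) ≈ 0.3674.
C₀ = D/Vd = 555/222 ≈ 2.500 μg/mL.
Before the 5th dose, 4 doses have been given. Superposition: Cmin = C₀·(f + f² + … + f^4).
≈ 2.500 × (0.3674 + 0.1350 + 0.0496 + 0.0182) ≈ 2.500 × 0.5702 ≈ 1.425 μg/mL.

1.4 μg/mL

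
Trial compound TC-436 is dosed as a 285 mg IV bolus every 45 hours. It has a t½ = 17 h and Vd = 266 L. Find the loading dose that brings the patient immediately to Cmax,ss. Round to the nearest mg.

339 mg

f = (1/2)^(45/17) ≈ 0.159645; accumulation ratio R = 1/(1−f) ≈ 1.18997.
Loading dose to hit Cmax,ss on first dose: D_load = D_maint·R ≈ 285 × 1.18997 ≈ 339.14 mg.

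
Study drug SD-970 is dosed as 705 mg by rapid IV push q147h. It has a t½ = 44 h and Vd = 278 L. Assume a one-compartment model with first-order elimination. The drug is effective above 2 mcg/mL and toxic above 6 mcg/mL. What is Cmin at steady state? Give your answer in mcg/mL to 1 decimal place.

k = ln2/t½ = ln2/44 ≈ 0.015753 h⁻¹; fraction remaining f = e^(−kτ) = e^(−0.015753×147) ≈ 0.0987.
At steady state, accumulation factor R = 1/(1 − e^(−kτ)) ≈ 1.1095.
Each bolus raises the concentration by D/Vd = 705/278 ≈ 2.536 mcg/mL.
Cmax,ss = C₀/(1 − f) ≈ 2.536/0.9013 ≈ 2.814 mcg/mL.
One interval later, Cmin,ss = Cmax,ss·e^(−kτ) ≈ 2.814 × 0.0987 ≈ 0.278 mcg/mL.
Trough 0.3 mcg/mL vs MEC 2 mcg/mL: subtherapeutic.

0.3 mcg/mL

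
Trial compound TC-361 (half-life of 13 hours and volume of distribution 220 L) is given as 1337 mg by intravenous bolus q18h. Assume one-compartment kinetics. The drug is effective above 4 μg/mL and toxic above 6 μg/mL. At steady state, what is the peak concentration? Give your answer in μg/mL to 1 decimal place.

9.8 μg/mL

Over one 18-h interval, 18/13 ≈ 1.3846 half-lives elapse, leaving f ≈ 0.3830 of each dose.
At steady state, accumulation factor R = 1/(1 − e^(−kτ)) ≈ 1.6207.
Each bolus raises the concentration by D/Vd = 1337/220 ≈ 6.077 μg/mL.
Cmax,ss = C₀/(1 − f) ≈ 6.077/0.6170 ≈ 9.849 μg/mL.
Peak 9.8 μg/mL vs MTC 6 μg/mL: exceeds toxic threshold.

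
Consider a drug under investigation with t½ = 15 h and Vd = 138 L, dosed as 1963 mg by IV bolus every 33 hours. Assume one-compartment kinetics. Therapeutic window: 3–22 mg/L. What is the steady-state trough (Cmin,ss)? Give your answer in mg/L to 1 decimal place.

τ/t½ = 33/15 ≈ 2.2, so fraction remaining f = (1/2)^(33/15) ≈ 0.2176.
At steady state, accumulation factor R = 1/(1 − e^(−kτ)) ≈ 1.2781.
Single-dose peak C₀ = D/Vd = 1963/138 ≈ 14.225 mg/L.
Steady-state peak Cmax,ss = C₀·R ≈ 14.225 × 1.2781 ≈ 18.181 mg/L.
Steady-state trough Cmin,ss = Cmax,ss·f ≈ 18.181 × 0.2176 ≈ 3.956 mg/L.
Trough 4.0 mg/L vs MEC 3 mg/L: adequate.

4.0 mg/L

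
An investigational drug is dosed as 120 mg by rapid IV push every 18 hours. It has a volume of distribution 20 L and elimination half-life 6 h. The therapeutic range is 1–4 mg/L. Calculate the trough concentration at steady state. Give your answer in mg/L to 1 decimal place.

τ = 18 h = 3 half-lives, so f = (1/2)^3 = 0.125.
At steady state, R = 1/(1 − 0.125) = 8/7.
Single-dose peak C₀ = D/Vd = 120/20 = 6 mg/L.
Steady-state peak Cmax,ss = C₀·R = 6 × 8/7 ≈ 6.857 mg/L.
Steady-state trough Cmin,ss = Cmax,ss·f ≈ 6.857 × 0.125 ≈ 0.857 mg/L.
Trough 0.9 mg/L vs MEC 1 mg/L: subtherapeutic.

0.9 mg/L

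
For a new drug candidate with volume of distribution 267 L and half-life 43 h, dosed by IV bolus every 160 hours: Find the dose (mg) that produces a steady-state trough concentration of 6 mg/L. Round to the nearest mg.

19522 mg

τ/t½ = 160/43 ≈ 3.7209, so f = (1/2)^(160/43) ≈ 0.075838.
Cmin,ss = (D/Vd)·f/(1−f), so D = Cmin,ss·Vd·(1−f)/f.
D = 6 × 267 × (1−f)/f ≈ 6 × 267 × 12.18600 ≈ 19521.97 mg.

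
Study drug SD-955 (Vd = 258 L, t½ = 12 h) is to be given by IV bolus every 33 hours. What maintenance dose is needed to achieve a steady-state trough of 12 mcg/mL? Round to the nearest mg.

τ/t½ = 33/12 ≈ 2.75, so f = (1/2)^(33/12) ≈ 0.148651.
Cmin,ss = (D/Vd)·f/(1−f), so D = Cmin,ss·Vd·(1−f)/f.
D = 12 × 258 × (1−f)/f ≈ 12 × 258 × 5.72717 ≈ 17731.32 mg.

17731 mg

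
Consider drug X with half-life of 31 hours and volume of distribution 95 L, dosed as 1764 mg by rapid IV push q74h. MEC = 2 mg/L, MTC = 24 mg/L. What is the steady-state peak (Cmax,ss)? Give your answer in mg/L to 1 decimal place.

Over one 74-h interval, 74/31 ≈ 2.3871 half-lives elapse, leaving f ≈ 0.1912 of each dose.
Accumulation ratio R = 1/(1 − f) ≈ 1/0.8088 ≈ 1.2364.
Each bolus raises the concentration by D/Vd = 1764/95 ≈ 18.568 mg/L.
Steady-state peak Cmax,ss = C₀·R ≈ 18.568 × 1.2364 ≈ 22.957 mg/L.
Peak 23.0 mg/L vs MTC 24 mg/L: below toxic threshold.

23.0 mg/L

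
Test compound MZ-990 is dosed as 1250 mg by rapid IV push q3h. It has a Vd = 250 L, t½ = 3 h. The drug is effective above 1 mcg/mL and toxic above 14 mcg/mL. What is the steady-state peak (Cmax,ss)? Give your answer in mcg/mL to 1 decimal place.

10.0 mcg/mL

τ = 3 h = 1 half-life, so f = (1/2)^1 = 0.5.
Accumulation ratio R = 1/(1 − f) = 1/0.5 = 2/1.
Single-dose peak C₀ = D/Vd = 1250/250 = 5 mcg/mL.
Steady-state peak Cmax,ss = C₀·R = 5 × 2/1 ≈ 10.000 mcg/mL.
Peak 10.0 mcg/mL vs MTC 14 mcg/mL: below toxic threshold.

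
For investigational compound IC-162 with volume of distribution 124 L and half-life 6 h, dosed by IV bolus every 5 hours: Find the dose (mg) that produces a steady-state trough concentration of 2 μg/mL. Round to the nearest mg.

τ/t½ = 5/6 ≈ 0.83333, so f = (1/2)^(5/6) ≈ 0.561231.
Cmin,ss = (D/Vd)·f/(1−f), so D = Cmin,ss·Vd·(1−f)/f.
D = 2 × 124 × (1−f)/f ≈ 2 × 124 × 0.78180 ≈ 193.89 mg.

194 mg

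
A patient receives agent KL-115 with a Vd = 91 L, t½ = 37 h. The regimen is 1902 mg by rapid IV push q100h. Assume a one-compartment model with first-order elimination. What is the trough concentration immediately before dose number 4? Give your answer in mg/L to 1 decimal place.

f = (1/2)^(τ/t½) = (1/2)^(100/37) ≈ 0.1536.
C₀ = D/Vd = 1902/91 ≈ 20.901 mg/L.
Before the 4th dose, 3 doses have been given. Superposition: Cmin = C₀·(f + f² + … + f^3).
≈ 20.901 × (0.1536 + 0.0236 + 0.0036) ≈ 20.901 × 0.1808 ≈ 3.779 mg/L.

3.8 mg/L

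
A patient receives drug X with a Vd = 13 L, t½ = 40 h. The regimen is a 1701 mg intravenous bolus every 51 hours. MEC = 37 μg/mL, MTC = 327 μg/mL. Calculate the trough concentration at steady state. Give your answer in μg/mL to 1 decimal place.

92.1 μg/mL

Over one 51-h interval, 51/40 ≈ 1.275 half-lives elapse, leaving f ≈ 0.4132 of each dose.
Single-dose peak C₀ = D/Vd = 1701/13 ≈ 130.846 μg/mL.
Steady-state trough Cmin,ss = C₀·f/(1−f) ≈ 130.846 × 0.4132/0.5868 ≈ 92.136 μg/mL.
Trough 92.1 μg/mL vs MEC 37 μg/mL: adequate.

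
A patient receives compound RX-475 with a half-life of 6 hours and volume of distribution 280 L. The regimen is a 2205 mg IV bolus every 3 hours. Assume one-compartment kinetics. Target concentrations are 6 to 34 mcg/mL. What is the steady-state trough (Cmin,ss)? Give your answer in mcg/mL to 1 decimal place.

19.0 mcg/mL

k = ln2/t½ = ln2/6 ≈ 0.115525 h⁻¹; fraction remaining f = e^(−kτ) = e^(−0.115525×3) ≈ 0.7071.
At steady state, accumulation factor R = 1/(1 − e^(−kτ)) ≈ 3.4141.
Each bolus raises the concentration by D/Vd = 2205/280 ≈ 7.875 mcg/mL.
Steady-state peak Cmax,ss = C₀·R ≈ 7.875 × 3.4141 ≈ 26.886 mcg/mL.
One interval later, Cmin,ss = Cmax,ss·e^(−kτ) ≈ 26.886 × 0.7071 ≈ 19.011 mcg/mL.
Trough 19.0 mcg/mL vs MEC 6 mcg/mL: adequate.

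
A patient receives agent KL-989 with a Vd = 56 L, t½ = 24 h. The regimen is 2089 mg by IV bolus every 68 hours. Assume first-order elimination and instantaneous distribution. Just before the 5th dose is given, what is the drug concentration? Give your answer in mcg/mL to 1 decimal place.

6.1 mcg/mL

f = (1/2)^(τ/t½) = (1/2)^(68/24) ≈ 0.1403.
C₀ = D/Vd = 2089/56 ≈ 37.304 mcg/mL.
Before the 5th dose, 4 doses have been given. Superposition: Cmin = C₀·(f + f² + … + f^4).
≈ 37.304 × (0.1403 + 0.0197 + 0.0028 + 0.0004) ≈ 37.304 × 0.1632 ≈ 6.088 mcg/mL.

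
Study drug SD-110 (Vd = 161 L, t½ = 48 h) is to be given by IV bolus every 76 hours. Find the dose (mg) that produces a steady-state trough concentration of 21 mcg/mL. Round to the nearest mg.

τ/t½ = 76/48 ≈ 1.5833, so f = (1/2)^(76/48) ≈ 0.333710.
Cmin,ss = (D/Vd)·f/(1−f), so D = Cmin,ss·Vd·(1−f)/f.
D = 21 × 161 × (1−f)/f ≈ 21 × 161 × 1.99661 ≈ 6750.54 mg.

6751 mg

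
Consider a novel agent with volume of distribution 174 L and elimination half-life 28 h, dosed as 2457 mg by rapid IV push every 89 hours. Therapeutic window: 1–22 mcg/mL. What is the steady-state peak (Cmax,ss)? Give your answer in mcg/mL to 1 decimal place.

τ/t½ = 89/28 ≈ 3.1786, so fraction remaining f = (1/2)^(89/28) ≈ 0.1104.
At steady state, accumulation factor R = 1/(1 − e^(−kτ)) ≈ 1.1241.
Single-dose peak C₀ = D/Vd = 2457/174 ≈ 14.121 mcg/mL.
Steady-state peak Cmax,ss = C₀·R ≈ 14.121 × 1.1241 ≈ 15.873 mcg/mL.
Peak 15.9 mcg/mL vs MTC 22 mcg/mL: below toxic threshold.

15.9 mcg/mL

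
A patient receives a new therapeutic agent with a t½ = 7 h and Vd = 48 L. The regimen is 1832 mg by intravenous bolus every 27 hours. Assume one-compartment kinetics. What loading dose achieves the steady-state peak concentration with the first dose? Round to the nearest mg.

1968 mg

f = (1/2)^(27/7) ≈ 0.069006; accumulation ratio R = 1/(1−f) ≈ 1.07412.
Loading dose to hit Cmax,ss on first dose: D_load = D_maint·R ≈ 1832 × 1.07412 ≈ 1967.79 mg.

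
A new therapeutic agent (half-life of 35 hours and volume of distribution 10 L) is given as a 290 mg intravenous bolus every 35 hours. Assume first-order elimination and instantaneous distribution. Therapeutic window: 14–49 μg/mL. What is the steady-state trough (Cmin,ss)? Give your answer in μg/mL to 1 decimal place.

The dosing interval is 1 half-life, so f = 2^(−1) = 0.5.
Accumulation ratio R = 1/(1 − f) = 1/0.5 = 2/1.
Single-dose peak C₀ = D/Vd = 290/10 = 29 μg/mL.
Steady-state peak Cmax,ss = C₀·R = 29 × 2/1 ≈ 58.000 μg/mL.
Steady-state trough Cmin,ss = Cmax,ss·f ≈ 58.000 × 0.5 ≈ 29.000 μg/mL.
Trough 29.0 μg/mL vs MEC 14 μg/mL: adequate.

29.0 μg/mL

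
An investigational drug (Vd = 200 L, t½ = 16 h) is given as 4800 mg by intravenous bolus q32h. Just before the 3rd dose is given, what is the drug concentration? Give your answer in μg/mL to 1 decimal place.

f = (1/2)^(τ/t½) = (1/2)^(32/16) ≈ 0.2500.
C₀ = D/Vd = 4800/200 ≈ 24.000 μg/mL.
Before the 3rd dose, 2 doses have been given. Superposition: Cmin = C₀·(f + f²).
≈ 24.000 × (0.2500 + 0.0625) ≈ 24.000 × 0.3125 ≈ 7.500 μg/mL.

7.5 μg/mL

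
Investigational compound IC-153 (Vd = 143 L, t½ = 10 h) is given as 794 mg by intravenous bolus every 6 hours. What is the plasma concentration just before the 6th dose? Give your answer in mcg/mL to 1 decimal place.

9.4 mcg/mL

f = (1/2)^(τ/t½) = (1/2)^(6/10) ≈ 0.6598.
C₀ = D/Vd = 794/143 ≈ 5.552 mcg/mL.
Before the 6th dose, 5 doses have been given. Superposition: Cmin = C₀·(f + f² + … + f^5).
≈ 5.552 × (0.6598 + 0.4353 + 0.2872 + 0.1895 + 0.1250) ≈ 5.552 × 1.6968 ≈ 9.421 mcg/mL.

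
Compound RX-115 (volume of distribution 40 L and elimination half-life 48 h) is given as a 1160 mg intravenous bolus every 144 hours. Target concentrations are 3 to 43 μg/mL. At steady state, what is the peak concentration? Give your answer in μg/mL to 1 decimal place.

τ = 144 h = 3 half-lives, so f = (1/2)^3 = 0.125.
At steady state, R = 1/(1 − 0.125) = 8/7.
Single-dose peak C₀ = D/Vd = 1160/40 = 29 μg/mL.
Steady-state peak Cmax,ss = C₀·R = 29 × 8/7 ≈ 33.143 μg/mL.
Peak 33.1 μg/mL vs MTC 43 μg/mL: below toxic threshold.

33.1 μg/mL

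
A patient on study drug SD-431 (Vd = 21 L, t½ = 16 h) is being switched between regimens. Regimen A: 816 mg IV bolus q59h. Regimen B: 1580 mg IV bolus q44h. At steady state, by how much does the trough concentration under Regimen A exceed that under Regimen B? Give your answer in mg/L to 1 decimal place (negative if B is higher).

-9.9 mg/L

Regimen A: f = (1/2)^(59/16) ≈ 0.0776; Cmin,ss = (816/21)·f/(1−f) ≈ 3.269 mg/L.
Regimen B: f = (1/2)^(44/16) ≈ 0.1487; Cmin,ss = (1580/21)·f/(1−f) ≈ 13.142 mg/L.
Difference ≈ 3.269 − 13.142 ≈ -9.873 mg/L.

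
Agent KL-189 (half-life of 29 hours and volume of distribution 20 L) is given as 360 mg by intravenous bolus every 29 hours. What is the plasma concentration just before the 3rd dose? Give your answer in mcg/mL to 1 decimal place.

13.5 mcg/mL

f = (1/2)^(τ/t½) = (1/2)^(29/29) ≈ 0.5000.
C₀ = D/Vd = 360/20 ≈ 18.000 mcg/mL.
Before the 3rd dose, 2 doses have been given. Superposition: Cmin = C₀·(f + f²).
≈ 18.000 × (0.5000 + 0.2500) ≈ 18.000 × 0.7500 ≈ 13.500 mcg/mL.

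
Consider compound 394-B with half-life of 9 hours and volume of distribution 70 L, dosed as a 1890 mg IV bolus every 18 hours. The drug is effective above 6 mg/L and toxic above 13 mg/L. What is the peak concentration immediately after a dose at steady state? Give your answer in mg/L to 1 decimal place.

The dosing interval is 2 half-lives, so f = 2^(−2) = 0.25.
At steady state, R = 1/(1 − 0.25) = 4/3.
Single-dose peak C₀ = D/Vd = 1890/70 = 27 mg/L.
Steady-state peak Cmax,ss = C₀·R = 27 × 4/3 ≈ 36.000 mg/L.
Peak 36.0 mg/L vs MTC 13 mg/L: exceeds toxic threshold.

36.0 mg/L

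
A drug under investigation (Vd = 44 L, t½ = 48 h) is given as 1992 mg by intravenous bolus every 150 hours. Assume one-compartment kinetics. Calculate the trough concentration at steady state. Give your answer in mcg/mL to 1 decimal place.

Over one 150-h interval, 150/48 ≈ 3.125 half-lives elapse, leaving f ≈ 0.1146 of each dose.
Single-dose peak C₀ = D/Vd = 1992/44 ≈ 45.273 mcg/mL.
Steady-state trough Cmin,ss = C₀·f/(1−f) ≈ 45.273 × 0.1146/0.8854 ≈ 5.860 mcg/mL.

5.9 mcg/mL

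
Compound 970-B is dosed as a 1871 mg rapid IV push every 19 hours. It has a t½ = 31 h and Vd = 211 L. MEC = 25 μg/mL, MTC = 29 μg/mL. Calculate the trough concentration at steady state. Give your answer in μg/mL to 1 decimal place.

Over one 19-h interval, 19/31 ≈ 0.6129 half-lives elapse, leaving f ≈ 0.6539 of each dose.
Accumulation ratio R = 1/(1 − f) ≈ 1/0.3461 ≈ 2.8893.
Each bolus raises the concentration by D/Vd = 1871/211 ≈ 8.867 μg/mL.
Cmax,ss = C₀/(1 − f) ≈ 8.867/0.3461 ≈ 25.620 μg/mL.
One interval later, Cmin,ss = Cmax,ss·e^(−kτ) ≈ 25.620 × 0.6539 ≈ 16.753 μg/mL.
Trough 16.8 μg/mL vs MEC 25 μg/mL: subtherapeutic.

16.8 μg/mL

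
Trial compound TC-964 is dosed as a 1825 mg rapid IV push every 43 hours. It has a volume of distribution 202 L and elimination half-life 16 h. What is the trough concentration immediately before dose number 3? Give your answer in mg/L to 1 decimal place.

1.6 mg/L

f = (1/2)^(τ/t½) = (1/2)^(43/16) ≈ 0.1552.
C₀ = D/Vd = 1825/202 ≈ 9.035 mg/L.
Before the 3rd dose, 2 doses have been given. Superposition: Cmin = C₀·(f + f²).
≈ 9.035 × (0.1552 + 0.0241) ≈ 9.035 × 0.1793 ≈ 1.620 mg/L.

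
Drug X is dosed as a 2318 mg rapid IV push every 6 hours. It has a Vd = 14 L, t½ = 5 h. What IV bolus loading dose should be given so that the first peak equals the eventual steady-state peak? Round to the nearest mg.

4105 mg

f = (1/2)^(6/5) ≈ 0.435275; accumulation ratio R = 1/(1−f) ≈ 1.77077.
Loading dose to hit Cmax,ss on first dose: D_load = D_maint·R ≈ 2318 × 1.77077 ≈ 4104.64 mg.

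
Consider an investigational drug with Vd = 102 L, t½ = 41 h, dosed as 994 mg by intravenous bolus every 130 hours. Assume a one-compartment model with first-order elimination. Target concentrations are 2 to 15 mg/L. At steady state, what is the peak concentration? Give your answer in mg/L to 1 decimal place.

11.0 mg/L

k = ln2/t½ = ln2/41 ≈ 0.016906 h⁻¹; fraction remaining f = e^(−kτ) = e^(−0.016906×130) ≈ 0.1110.
Accumulation ratio R = 1/(1 − f) ≈ 1/0.8890 ≈ 1.1249.
Single-dose peak C₀ = D/Vd = 994/102 ≈ 9.745 mg/L.
Steady-state peak Cmax,ss = C₀·R ≈ 9.745 × 1.1249 ≈ 10.962 mg/L.
Peak 11.0 mg/L vs MTC 15 mg/L: below toxic threshold.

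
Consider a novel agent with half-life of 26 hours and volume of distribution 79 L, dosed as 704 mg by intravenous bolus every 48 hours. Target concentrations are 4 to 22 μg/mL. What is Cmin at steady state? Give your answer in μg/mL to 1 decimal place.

τ/t½ = 48/26 ≈ 1.8462, so fraction remaining f = (1/2)^(48/26) ≈ 0.2781.
At steady state, accumulation factor R = 1/(1 − e^(−kτ)) ≈ 1.3852.
Single-dose peak C₀ = D/Vd = 704/79 ≈ 8.911 μg/mL.
Steady-state peak Cmax,ss = C₀·R ≈ 8.911 × 1.3852 ≈ 12.344 μg/mL.
One interval later, Cmin,ss = Cmax,ss·e^(−kτ) ≈ 12.344 × 0.2781 ≈ 3.433 μg/mL.
Trough 3.4 μg/mL vs MEC 4 μg/mL: subtherapeutic.

3.4 μg/mL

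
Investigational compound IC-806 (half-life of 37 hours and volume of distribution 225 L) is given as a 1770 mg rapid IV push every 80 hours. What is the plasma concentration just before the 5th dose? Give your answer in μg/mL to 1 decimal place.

2.3 μg/mL

f = (1/2)^(τ/t½) = (1/2)^(80/37) ≈ 0.2234.
C₀ = D/Vd = 1770/225 ≈ 7.867 μg/mL.
Before the 5th dose, 4 doses have been given. Superposition: Cmin = C₀·(f + f² + … + f^4).
≈ 7.867 × (0.2234 + 0.0499 + 0.0111 + 0.0025) ≈ 7.867 × 0.2869 ≈ 2.257 μg/mL.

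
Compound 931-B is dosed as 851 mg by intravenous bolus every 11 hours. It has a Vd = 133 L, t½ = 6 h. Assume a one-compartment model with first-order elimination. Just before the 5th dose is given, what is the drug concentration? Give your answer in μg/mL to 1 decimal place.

2.5 μg/mL

f = (1/2)^(τ/t½) = (1/2)^(11/6) ≈ 0.2806.
C₀ = D/Vd = 851/133 ≈ 6.398 μg/mL.
Before the 5th dose, 4 doses have been given. Superposition: Cmin = C₀·(f + f² + … + f^4).
≈ 6.398 × (0.2806 + 0.0787 + 0.0221 + 0.0062) ≈ 6.398 × 0.3876 ≈ 2.480 μg/mL.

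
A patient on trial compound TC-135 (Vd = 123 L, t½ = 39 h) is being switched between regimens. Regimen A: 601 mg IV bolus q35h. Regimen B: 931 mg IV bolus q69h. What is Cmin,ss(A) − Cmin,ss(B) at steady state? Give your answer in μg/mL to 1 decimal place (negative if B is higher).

Regimen A: f = (1/2)^(35/39) ≈ 0.5368; Cmin,ss = (601/123)·f/(1−f) ≈ 5.663 μg/mL.
Regimen B: f = (1/2)^(69/39) ≈ 0.2934; Cmin,ss = (931/123)·f/(1−f) ≈ 3.143 μg/mL.
Difference ≈ 5.663 − 3.143 ≈ 2.520 μg/mL.

2.5 μg/mL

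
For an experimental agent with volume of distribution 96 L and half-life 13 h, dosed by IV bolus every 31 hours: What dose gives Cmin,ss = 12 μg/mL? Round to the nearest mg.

τ/t½ = 31/13 ≈ 2.3846, so f = (1/2)^(31/13) ≈ 0.191496.
Cmin,ss = (D/Vd)·f/(1−f), so D = Cmin,ss·Vd·(1−f)/f.
D = 12 × 96 × (1−f)/f ≈ 12 × 96 × 4.22204 ≈ 4863.79 mg.

4864 mg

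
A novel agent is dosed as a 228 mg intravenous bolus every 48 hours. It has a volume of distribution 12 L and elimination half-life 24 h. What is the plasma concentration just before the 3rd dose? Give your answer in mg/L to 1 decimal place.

f = (1/2)^(τ/t½) = (1/2)^(48/24) ≈ 0.2500.
C₀ = D/Vd = 228/12 ≈ 19.000 mg/L.
Before the 3rd dose, 2 doses have been given. Superposition: Cmin = C₀·(f + f²).
≈ 19.000 × (0.2500 + 0.0625) ≈ 19.000 × 0.3125 ≈ 5.938 mg/L.

5.9 mg/L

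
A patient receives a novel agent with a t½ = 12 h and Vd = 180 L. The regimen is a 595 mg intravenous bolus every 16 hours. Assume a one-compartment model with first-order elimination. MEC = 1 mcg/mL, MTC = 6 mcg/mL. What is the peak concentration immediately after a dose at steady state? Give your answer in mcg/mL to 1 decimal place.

k = ln2/t½ = ln2/12 ≈ 0.057762 h⁻¹; fraction remaining f = e^(−kτ) = e^(−0.057762×16) ≈ 0.3969.
At steady state, accumulation factor R = 1/(1 − e^(−kτ)) ≈ 1.6581.
Each bolus raises the concentration by D/Vd = 595/180 ≈ 3.306 mcg/mL.
Steady-state peak Cmax,ss = C₀·R ≈ 3.306 × 1.6581 ≈ 5.482 mcg/mL.
Peak 5.5 mcg/mL vs MTC 6 mcg/mL: below toxic threshold.

5.5 mcg/mL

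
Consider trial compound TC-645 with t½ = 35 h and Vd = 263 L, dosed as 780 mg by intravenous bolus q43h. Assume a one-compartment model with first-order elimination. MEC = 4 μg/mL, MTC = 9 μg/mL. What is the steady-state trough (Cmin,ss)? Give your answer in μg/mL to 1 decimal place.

2.2 μg/mL

Over one 43-h interval, 43/35 ≈ 1.2286 half-lives elapse, leaving f ≈ 0.4267 of each dose.
Each bolus raises the concentration by D/Vd = 780/263 ≈ 2.966 μg/mL.
Steady-state trough Cmin,ss = C₀·f/(1−f) ≈ 2.966 × 0.4267/0.5733 ≈ 2.208 μg/mL.
Trough 2.2 μg/mL vs MEC 4 μg/mL: subtherapeutic.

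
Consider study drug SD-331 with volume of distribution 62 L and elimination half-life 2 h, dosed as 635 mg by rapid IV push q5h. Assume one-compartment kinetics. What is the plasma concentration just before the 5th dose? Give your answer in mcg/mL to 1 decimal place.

2.2 mcg/mL

f = (1/2)^(τ/t½) = (1/2)^(5/2) ≈ 0.1768.
C₀ = D/Vd = 635/62 ≈ 10.242 mcg/mL.
Before the 5th dose, 4 doses have been given. Superposition: Cmin = C₀·(f + f² + … + f^4).
≈ 10.242 × (0.1768 + 0.0313 + 0.0055 + 0.0010) ≈ 10.242 × 0.2146 ≈ 2.198 mcg/mL.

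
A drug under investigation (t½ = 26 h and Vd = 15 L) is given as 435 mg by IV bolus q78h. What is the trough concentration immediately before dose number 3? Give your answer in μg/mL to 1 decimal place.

4.1 μg/mL

f = (1/2)^(τ/t½) = (1/2)^(78/26) ≈ 0.1250.
C₀ = D/Vd = 435/15 ≈ 29.000 μg/mL.
Before the 3rd dose, 2 doses have been given. Superposition: Cmin = C₀·(f + f²).
≈ 29.000 × (0.1250 + 0.0156) ≈ 29.000 × 0.1406 ≈ 4.077 μg/mL.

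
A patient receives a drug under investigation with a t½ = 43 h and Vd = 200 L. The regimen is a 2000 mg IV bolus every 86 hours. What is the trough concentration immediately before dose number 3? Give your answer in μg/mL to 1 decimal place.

f = (1/2)^(τ/t½) = (1/2)^(86/43) ≈ 0.2500.
C₀ = D/Vd = 2000/200 ≈ 10.000 μg/mL.
Before the 3rd dose, 2 doses have been given. Superposition: Cmin = C₀·(f + f²).
≈ 10.000 × (0.2500 + 0.0625) ≈ 10.000 × 0.3125 ≈ 3.125 μg/mL.

3.1 μg/mL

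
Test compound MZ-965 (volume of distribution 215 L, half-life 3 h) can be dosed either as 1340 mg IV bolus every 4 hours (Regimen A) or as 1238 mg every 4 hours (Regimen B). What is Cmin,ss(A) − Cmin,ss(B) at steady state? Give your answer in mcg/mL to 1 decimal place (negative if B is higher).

0.3 mcg/mL

Regimen A: f = (1/2)^(4/3) ≈ 0.3969; Cmin,ss = (1340/215)·f/(1−f) ≈ 4.102 mcg/mL.
Regimen B: f = (1/2)^(4/3) ≈ 0.3969; Cmin,ss = (1238/215)·f/(1−f) ≈ 3.789 mcg/mL.
Difference ≈ 4.102 − 3.789 ≈ 0.313 mcg/mL.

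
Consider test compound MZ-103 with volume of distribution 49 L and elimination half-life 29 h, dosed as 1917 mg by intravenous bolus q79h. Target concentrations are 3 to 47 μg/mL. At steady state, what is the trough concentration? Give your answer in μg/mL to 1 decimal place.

7.0 μg/mL

τ/t½ = 79/29 ≈ 2.7241, so fraction remaining f = (1/2)^(79/29) ≈ 0.1513.
Accumulation ratio R = 1/(1 − f) ≈ 1/0.8487 ≈ 1.1783.
Single-dose peak C₀ = D/Vd = 1917/49 ≈ 39.122 μg/mL.
Cmax,ss = C₀/(1 − f) ≈ 39.122/0.8487 ≈ 46.096 μg/mL.
One interval later, Cmin,ss = Cmax,ss·e^(−kτ) ≈ 46.096 × 0.1513 ≈ 6.974 μg/mL.
Trough 7.0 μg/mL vs MEC 3 μg/mL: adequate.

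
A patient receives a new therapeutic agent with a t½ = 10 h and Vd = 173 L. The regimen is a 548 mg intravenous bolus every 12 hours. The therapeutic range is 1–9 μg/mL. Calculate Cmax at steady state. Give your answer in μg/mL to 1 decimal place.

5.6 μg/mL

τ/t½ = 12/10 ≈ 1.2, so fraction remaining f = (1/2)^(12/10) ≈ 0.4353.
At steady state, accumulation factor R = 1/(1 − e^(−kτ)) ≈ 1.7709.
Each bolus raises the concentration by D/Vd = 548/173 ≈ 3.168 μg/mL.
Steady-state peak Cmax,ss = C₀·R ≈ 3.168 × 1.7709 ≈ 5.610 μg/mL.
Peak 5.6 μg/mL vs MTC 9 μg/mL: below toxic threshold.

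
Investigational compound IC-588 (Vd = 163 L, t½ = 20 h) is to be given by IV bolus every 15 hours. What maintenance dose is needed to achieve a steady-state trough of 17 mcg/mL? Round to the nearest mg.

τ/t½ = 15/20 ≈ 0.75, so f = (1/2)^(15/20) ≈ 0.594604.
Cmin,ss = (D/Vd)·f/(1−f), so D = Cmin,ss·Vd·(1−f)/f.
D = 17 × 163 × (1−f)/f ≈ 17 × 163 × 0.68179 ≈ 1889.24 mg.

1889 mg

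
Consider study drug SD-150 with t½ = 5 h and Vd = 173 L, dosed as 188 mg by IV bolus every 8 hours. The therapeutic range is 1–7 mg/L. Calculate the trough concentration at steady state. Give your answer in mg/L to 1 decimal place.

Over one 8-h interval, 8/5 ≈ 1.6 half-lives elapse, leaving f ≈ 0.3299 of each dose.
Accumulation ratio R = 1/(1 − f) ≈ 1/0.6701 ≈ 1.4923.
Single-dose peak C₀ = D/Vd = 188/173 ≈ 1.087 mg/L.
Steady-state peak Cmax,ss = C₀·R ≈ 1.087 × 1.4923 ≈ 1.622 mg/L.
Steady-state trough Cmin,ss = Cmax,ss·f ≈ 1.622 × 0.3299 ≈ 0.535 mg/L.
Trough 0.5 mg/L vs MEC 1 mg/L: subtherapeutic.

0.5 mg/L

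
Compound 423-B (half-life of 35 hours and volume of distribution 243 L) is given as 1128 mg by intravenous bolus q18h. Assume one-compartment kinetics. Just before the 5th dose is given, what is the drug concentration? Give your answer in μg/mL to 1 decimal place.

8.2 μg/mL

f = (1/2)^(τ/t½) = (1/2)^(18/35) ≈ 0.7001.
C₀ = D/Vd = 1128/243 ≈ 4.642 μg/mL.
Before the 5th dose, 4 doses have been given. Superposition: Cmin = C₀·(f + f² + … + f^4).
≈ 4.642 × (0.7001 + 0.4901 + 0.3431 + 0.2402) ≈ 4.642 × 1.7735 ≈ 8.233 μg/mL.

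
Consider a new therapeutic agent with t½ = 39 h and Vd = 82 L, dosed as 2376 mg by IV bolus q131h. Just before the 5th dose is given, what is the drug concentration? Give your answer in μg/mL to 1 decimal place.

f = (1/2)^(τ/t½) = (1/2)^(131/39) ≈ 0.0975.
C₀ = D/Vd = 2376/82 ≈ 28.976 μg/mL.
Before the 5th dose, 4 doses have been given. Superposition: Cmin = C₀·(f + f² + … + f^4).
≈ 28.976 × (0.0975 + 0.0095 + 0.0009 + 0.0001) ≈ 28.976 × 0.1080 ≈ 3.129 μg/mL.

3.1 μg/mL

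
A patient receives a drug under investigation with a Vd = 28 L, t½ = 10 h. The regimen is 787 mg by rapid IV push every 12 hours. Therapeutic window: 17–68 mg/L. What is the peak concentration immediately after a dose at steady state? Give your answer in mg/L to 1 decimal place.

49.8 mg/L

Over one 12-h interval, 12/10 ≈ 1.2 half-lives elapse, leaving f ≈ 0.4353 of each dose.
Accumulation ratio R = 1/(1 − f) ≈ 1/0.5647 ≈ 1.7709.
Each bolus raises the concentration by D/Vd = 787/28 ≈ 28.107 mg/L.
Steady-state peak Cmax,ss = C₀·R ≈ 28.107 × 1.7709 ≈ 49.775 mg/L.
Peak 49.8 mg/L vs MTC 68 mg/L: below toxic threshold.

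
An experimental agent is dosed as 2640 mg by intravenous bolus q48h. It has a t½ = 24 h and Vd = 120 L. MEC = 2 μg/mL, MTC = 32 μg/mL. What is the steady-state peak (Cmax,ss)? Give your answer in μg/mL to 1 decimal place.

The dosing interval is 2 half-lives, so f = 2^(−2) = 0.25.
Accumulation ratio R = 1/(1 − f) = 1/0.75 = 4/3.
Single-dose peak C₀ = D/Vd = 2640/120 = 22 μg/mL.
Steady-state peak Cmax,ss = C₀·R = 22 × 4/3 ≈ 29.333 μg/mL.
Peak 29.3 μg/mL vs MTC 32 μg/mL: below toxic threshold.

29.3 μg/mL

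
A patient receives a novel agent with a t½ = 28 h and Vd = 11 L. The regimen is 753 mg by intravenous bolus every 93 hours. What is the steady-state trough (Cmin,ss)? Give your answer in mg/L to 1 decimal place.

Over one 93-h interval, 93/28 ≈ 3.3214 half-lives elapse, leaving f ≈ 0.1000 of each dose.
At steady state, accumulation factor R = 1/(1 − e^(−kτ)) ≈ 1.1111.
Each bolus raises the concentration by D/Vd = 753/11 ≈ 68.455 mg/L.
Cmax,ss = C₀/(1 − f) ≈ 68.455/0.9000 ≈ 76.061 mg/L.
Steady-state trough Cmin,ss = Cmax,ss·f ≈ 76.061 × 0.1000 ≈ 7.606 mg/L.

7.6 mg/L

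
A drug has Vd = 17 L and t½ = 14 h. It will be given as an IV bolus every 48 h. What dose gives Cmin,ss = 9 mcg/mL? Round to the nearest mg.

1494 mg

τ/t½ = 48/14 ≈ 3.4286, so f = (1/2)^(48/14) ≈ 0.092875.
Cmin,ss = (D/Vd)·f/(1−f), so D = Cmin,ss·Vd·(1−f)/f.
D = 9 × 17 × (1−f)/f ≈ 9 × 17 × 9.76716 ≈ 1494.38 mg.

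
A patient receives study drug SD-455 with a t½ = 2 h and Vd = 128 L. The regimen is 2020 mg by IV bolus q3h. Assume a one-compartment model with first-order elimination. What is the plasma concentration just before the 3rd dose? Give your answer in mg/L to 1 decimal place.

7.6 mg/L

f = (1/2)^(τ/t½) = (1/2)^(3/2) ≈ 0.3536.
C₀ = D/Vd = 2020/128 ≈ 15.781 mg/L.
Before the 3rd dose, 2 doses have been given. Superposition: Cmin = C₀·(f + f²).
≈ 15.781 × (0.3536 + 0.1250) ≈ 15.781 × 0.4786 ≈ 7.553 mg/L.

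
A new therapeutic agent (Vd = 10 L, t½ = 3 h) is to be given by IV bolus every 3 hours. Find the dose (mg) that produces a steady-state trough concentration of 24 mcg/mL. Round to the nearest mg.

τ/t½ = 3/3 ≈ 1, so f = (1/2)^(3/3) ≈ 0.500000.
Cmin,ss = (D/Vd)·f/(1−f), so D = Cmin,ss·Vd·(1−f)/f.
D = 24 × 10 × (1−f)/f ≈ 24 × 10 × 1.00000 ≈ 240.00 mg.

240 mg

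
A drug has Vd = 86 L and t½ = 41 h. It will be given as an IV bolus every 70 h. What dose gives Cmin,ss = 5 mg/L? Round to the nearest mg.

974 mg

τ/t½ = 70/41 ≈ 1.7073, so f = (1/2)^(70/41) ≈ 0.306229.
Cmin,ss = (D/Vd)·f/(1−f), so D = Cmin,ss·Vd·(1−f)/f.
D = 5 × 86 × (1−f)/f ≈ 5 × 86 × 2.26553 ≈ 974.18 mg.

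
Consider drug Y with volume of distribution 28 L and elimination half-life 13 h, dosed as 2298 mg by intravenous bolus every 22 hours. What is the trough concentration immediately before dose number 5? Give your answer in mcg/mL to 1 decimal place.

f = (1/2)^(τ/t½) = (1/2)^(22/13) ≈ 0.3094.
C₀ = D/Vd = 2298/28 ≈ 82.071 mcg/mL.
Before the 5th dose, 4 doses have been given. Superposition: Cmin = C₀·(f + f² + … + f^4).
≈ 82.071 × (0.3094 + 0.0957 + 0.0296 + 0.0092) ≈ 82.071 × 0.4439 ≈ 36.431 mcg/mL.

36.4 mcg/mL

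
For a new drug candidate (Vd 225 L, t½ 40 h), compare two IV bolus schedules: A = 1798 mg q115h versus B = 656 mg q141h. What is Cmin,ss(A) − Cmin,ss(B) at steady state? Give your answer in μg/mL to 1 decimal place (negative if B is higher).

1.0 μg/mL

Regimen A: f = (1/2)^(115/40) ≈ 0.1363; Cmin,ss = (1798/225)·f/(1−f) ≈ 1.261 μg/mL.
Regimen B: f = (1/2)^(141/40) ≈ 0.0869; Cmin,ss = (656/225)·f/(1−f) ≈ 0.277 μg/mL.
Difference ≈ 1.261 − 0.277 ≈ 0.984 μg/mL.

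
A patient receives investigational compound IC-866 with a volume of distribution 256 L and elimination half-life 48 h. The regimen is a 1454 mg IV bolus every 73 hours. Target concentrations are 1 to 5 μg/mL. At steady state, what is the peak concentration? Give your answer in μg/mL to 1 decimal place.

k = ln2/t½ = ln2/48 ≈ 0.014441 h⁻¹; fraction remaining f = e^(−kτ) = e^(−0.014441×73) ≈ 0.3485.
At steady state, accumulation factor R = 1/(1 − e^(−kτ)) ≈ 1.5349.
Each bolus raises the concentration by D/Vd = 1454/256 ≈ 5.680 μg/mL.
Cmax,ss = C₀/(1 − f) ≈ 5.680/0.6515 ≈ 8.718 μg/mL.
Peak 8.7 μg/mL vs MTC 5 μg/mL: exceeds toxic threshold.

8.7 μg/mL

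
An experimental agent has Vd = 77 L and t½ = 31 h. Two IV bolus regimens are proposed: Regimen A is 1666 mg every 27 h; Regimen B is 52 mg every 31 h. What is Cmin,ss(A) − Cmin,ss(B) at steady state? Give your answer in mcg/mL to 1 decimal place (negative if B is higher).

25.4 mcg/mL

Regimen A: f = (1/2)^(27/31) ≈ 0.5468; Cmin,ss = (1666/77)·f/(1−f) ≈ 26.105 mcg/mL.
Regimen B: f = (1/2)^(31/31) ≈ 0.5000; Cmin,ss = (52/77)·f/(1−f) ≈ 0.675 mcg/mL.
Difference ≈ 26.105 − 0.675 ≈ 25.430 mcg/mL.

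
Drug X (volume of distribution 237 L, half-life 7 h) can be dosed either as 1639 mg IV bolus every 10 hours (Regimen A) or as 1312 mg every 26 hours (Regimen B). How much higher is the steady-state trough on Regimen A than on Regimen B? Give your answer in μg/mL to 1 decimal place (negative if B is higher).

Regimen A: f = (1/2)^(10/7) ≈ 0.3715; Cmin,ss = (1639/237)·f/(1−f) ≈ 4.088 μg/mL.
Regimen B: f = (1/2)^(26/7) ≈ 0.0762; Cmin,ss = (1312/237)·f/(1−f) ≈ 0.457 μg/mL.
Difference ≈ 4.088 − 0.457 ≈ 3.631 μg/mL.

3.6 μg/mL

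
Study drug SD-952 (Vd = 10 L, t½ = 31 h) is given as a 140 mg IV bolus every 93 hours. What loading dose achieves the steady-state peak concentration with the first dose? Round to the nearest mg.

f = (1/2)^(93/31) ≈ 0.125000; accumulation ratio R = 1/(1−f) ≈ 1.14286.
Loading dose to hit Cmax,ss on first dose: D_load = D_maint·R ≈ 140 × 1.14286 ≈ 160.00 mg.

160 mg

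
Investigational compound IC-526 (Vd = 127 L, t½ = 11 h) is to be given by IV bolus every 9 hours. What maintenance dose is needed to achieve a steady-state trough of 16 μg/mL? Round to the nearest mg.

τ/t½ = 9/11 ≈ 0.81818, so f = (1/2)^(9/11) ≈ 0.567156.
Cmin,ss = (D/Vd)·f/(1−f), so D = Cmin,ss·Vd·(1−f)/f.
D = 16 × 127 × (1−f)/f ≈ 16 × 127 × 0.76318 ≈ 1550.78 mg.

1551 mg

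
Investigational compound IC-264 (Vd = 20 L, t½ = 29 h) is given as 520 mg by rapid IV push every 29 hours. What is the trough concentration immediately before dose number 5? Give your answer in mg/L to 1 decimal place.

f = (1/2)^(τ/t½) = (1/2)^(29/29) ≈ 0.5000.
C₀ = D/Vd = 520/20 ≈ 26.000 mg/L.
Before the 5th dose, 4 doses have been given. Superposition: Cmin = C₀·(f + f² + … + f^4).
≈ 26.000 × (0.5000 + 0.2500 + 0.1250 + 0.0625) ≈ 26.000 × 0.9375 ≈ 24.375 mg/L.

24.4 mg/L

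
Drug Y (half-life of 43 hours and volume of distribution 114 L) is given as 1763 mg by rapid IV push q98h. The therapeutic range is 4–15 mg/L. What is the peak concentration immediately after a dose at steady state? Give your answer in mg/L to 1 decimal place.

τ/t½ = 98/43 ≈ 2.2791, so fraction remaining f = (1/2)^(98/43) ≈ 0.2060.
At steady state, accumulation factor R = 1/(1 − e^(−kτ)) ≈ 1.2594.
Each bolus raises the concentration by D/Vd = 1763/114 ≈ 15.465 mg/L.
Steady-state peak Cmax,ss = C₀·R ≈ 15.465 × 1.2594 ≈ 19.477 mg/L.
Peak 19.5 mg/L vs MTC 15 mg/L: exceeds toxic threshold.

19.5 mg/L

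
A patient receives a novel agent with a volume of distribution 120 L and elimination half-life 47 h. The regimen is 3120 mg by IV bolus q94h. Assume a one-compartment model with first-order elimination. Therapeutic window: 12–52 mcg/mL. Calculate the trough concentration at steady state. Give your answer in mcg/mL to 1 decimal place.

8.7 mcg/mL

The dosing interval is 2 half-lives, so f = 2^(−2) = 0.25.
At steady state, R = 1/(1 − 0.25) = 4/3.
Single-dose peak C₀ = D/Vd = 3120/120 = 26 mcg/mL.
Steady-state peak Cmax,ss = C₀·R = 26 × 4/3 ≈ 34.667 mcg/mL.
Steady-state trough Cmin,ss = Cmax,ss·f ≈ 34.667 × 0.25 ≈ 8.667 mcg/mL.
Trough 8.7 mcg/mL vs MEC 12 mcg/mL: subtherapeutic.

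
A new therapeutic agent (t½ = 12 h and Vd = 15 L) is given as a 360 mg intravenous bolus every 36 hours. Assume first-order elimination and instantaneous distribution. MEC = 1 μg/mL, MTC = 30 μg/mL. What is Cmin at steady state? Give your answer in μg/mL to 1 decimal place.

3.4 μg/mL

τ = 36 h = 3 half-lives, so f = (1/2)^3 = 0.125.
At steady state, R = 1/(1 − 0.125) = 8/7.
Single-dose peak C₀ = D/Vd = 360/15 = 24 μg/mL.
Steady-state peak Cmax,ss = C₀·R = 24 × 8/7 ≈ 27.429 μg/mL.
Steady-state trough Cmin,ss = Cmax,ss·f ≈ 27.429 × 0.125 ≈ 3.429 μg/mL.
Trough 3.4 μg/mL vs MEC 1 μg/mL: adequate.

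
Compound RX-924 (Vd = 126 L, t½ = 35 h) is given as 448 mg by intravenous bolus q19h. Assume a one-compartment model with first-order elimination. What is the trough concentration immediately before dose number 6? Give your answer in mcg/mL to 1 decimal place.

6.6 mcg/mL

f = (1/2)^(τ/t½) = (1/2)^(19/35) ≈ 0.6864.
C₀ = D/Vd = 448/126 ≈ 3.556 mcg/mL.
Before the 6th dose, 5 doses have been given. Superposition: Cmin = C₀·(f + f² + … + f^5).
≈ 3.556 × (0.6864 + 0.4711 + 0.3234 + 0.2220 + 0.1524) ≈ 3.556 × 1.8553 ≈ 6.597 mcg/mL.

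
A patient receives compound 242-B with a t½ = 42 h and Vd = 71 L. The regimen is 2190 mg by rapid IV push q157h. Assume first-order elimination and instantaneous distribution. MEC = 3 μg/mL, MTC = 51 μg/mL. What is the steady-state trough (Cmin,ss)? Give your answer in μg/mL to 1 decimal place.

2.5 μg/mL

Over one 157-h interval, 157/42 ≈ 3.7381 half-lives elapse, leaving f ≈ 0.0749 of each dose.
Single-dose peak C₀ = D/Vd = 2190/71 ≈ 30.845 μg/mL.
Steady-state trough Cmin,ss = C₀·f/(1−f) ≈ 30.845 × 0.0749/0.9251 ≈ 2.497 μg/mL.
Trough 2.5 μg/mL vs MEC 3 μg/mL: subtherapeutic.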